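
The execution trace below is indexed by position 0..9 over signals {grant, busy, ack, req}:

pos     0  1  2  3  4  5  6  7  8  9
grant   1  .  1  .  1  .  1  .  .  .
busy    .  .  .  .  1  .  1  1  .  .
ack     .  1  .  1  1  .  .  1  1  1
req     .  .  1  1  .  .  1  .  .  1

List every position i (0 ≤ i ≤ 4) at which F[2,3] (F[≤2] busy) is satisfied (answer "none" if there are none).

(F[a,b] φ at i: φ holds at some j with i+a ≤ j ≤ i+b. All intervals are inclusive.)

Evaluate at each i in [0,4]:
  i=0: ✓ (witness j=2)
  i=1: ✓ (witness j=3)
  i=2: ✓ (witness j=4)
  i=3: ✓ (witness j=5)
  i=4: ✓ (witness j=6)

0, 1, 2, 3, 4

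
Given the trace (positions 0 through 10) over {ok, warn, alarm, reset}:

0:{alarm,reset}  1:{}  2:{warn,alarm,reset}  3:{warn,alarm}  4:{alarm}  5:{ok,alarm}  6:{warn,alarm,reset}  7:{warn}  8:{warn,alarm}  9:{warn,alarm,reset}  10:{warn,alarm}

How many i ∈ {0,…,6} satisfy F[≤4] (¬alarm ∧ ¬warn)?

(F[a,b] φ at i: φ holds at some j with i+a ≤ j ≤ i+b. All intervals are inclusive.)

Evaluate at each i in [0,6]:
  i=0: ✓ (witness j=1)
  i=1: ✓ (witness j=1)
  i=2: ✗ (none in [2,6])
  i=3: ✗ (none in [3,7])
  i=4: ✗ (none in [4,8])
  i=5: ✗ (none in [5,9])
  i=6: ✗ (none in [6,10])
Positions where it holds: {0, 1} → 2.

2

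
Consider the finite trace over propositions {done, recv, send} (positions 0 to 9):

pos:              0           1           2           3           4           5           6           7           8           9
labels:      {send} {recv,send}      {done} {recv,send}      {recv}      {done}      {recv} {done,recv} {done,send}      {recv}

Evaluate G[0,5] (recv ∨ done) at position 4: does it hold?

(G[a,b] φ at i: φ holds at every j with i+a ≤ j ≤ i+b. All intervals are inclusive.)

Yes

Check (recv ∨ done) at every j in [4,9]:
  j=4: true
  j=5: true
  j=6: true
  j=7: true
  j=8: true
  j=9: true
All positions satisfy it → formula holds.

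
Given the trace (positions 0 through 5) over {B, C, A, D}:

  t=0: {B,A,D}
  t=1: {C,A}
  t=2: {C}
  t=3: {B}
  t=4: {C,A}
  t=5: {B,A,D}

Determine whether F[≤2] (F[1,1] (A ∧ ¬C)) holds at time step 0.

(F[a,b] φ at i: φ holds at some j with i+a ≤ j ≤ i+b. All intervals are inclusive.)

Does not hold

Check F[1,1] (A ∧ ¬C) at each j in [0,2]:
  j=0: fails (none in [1,1])
  j=1: fails (none in [2,2])
  j=2: fails (none in [3,3])
No position in the window satisfies it → formula fails.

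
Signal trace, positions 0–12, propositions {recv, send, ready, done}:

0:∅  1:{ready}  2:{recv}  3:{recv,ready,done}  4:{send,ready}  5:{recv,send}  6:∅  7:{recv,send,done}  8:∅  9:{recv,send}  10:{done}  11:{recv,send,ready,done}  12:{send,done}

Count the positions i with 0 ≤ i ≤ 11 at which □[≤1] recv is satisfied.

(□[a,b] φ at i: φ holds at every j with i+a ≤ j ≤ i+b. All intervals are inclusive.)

Evaluate at each i in [0,11]:
  i=0: ✗ (fails at j=0)
  i=1: ✗ (fails at j=1)
  i=2: ✓ (all of [2,3])
  i=3: ✗ (fails at j=4)
  i=4: ✗ (fails at j=4)
  i=5: ✗ (fails at j=6)
  i=6: ✗ (fails at j=6)
  i=7: ✗ (fails at j=8)
  i=8: ✗ (fails at j=8)
  i=9: ✗ (fails at j=10)
  i=10: ✗ (fails at j=10)
  i=11: ✗ (fails at j=12)
Positions where it holds: {2} → 1.

1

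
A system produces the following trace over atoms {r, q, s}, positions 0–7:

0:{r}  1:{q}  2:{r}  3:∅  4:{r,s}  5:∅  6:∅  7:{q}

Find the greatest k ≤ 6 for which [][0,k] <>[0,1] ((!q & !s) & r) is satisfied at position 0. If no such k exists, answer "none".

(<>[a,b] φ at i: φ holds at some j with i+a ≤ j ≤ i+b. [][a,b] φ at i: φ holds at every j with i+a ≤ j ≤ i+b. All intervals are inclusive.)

2

<>[0,1] ((!q & !s) & r) must hold from j=0 onward; find where it first fails.
  j=0: holds
  j=1: holds
  j=2: holds
  j=3: fails
Holds on [0,2], so largest k = 2.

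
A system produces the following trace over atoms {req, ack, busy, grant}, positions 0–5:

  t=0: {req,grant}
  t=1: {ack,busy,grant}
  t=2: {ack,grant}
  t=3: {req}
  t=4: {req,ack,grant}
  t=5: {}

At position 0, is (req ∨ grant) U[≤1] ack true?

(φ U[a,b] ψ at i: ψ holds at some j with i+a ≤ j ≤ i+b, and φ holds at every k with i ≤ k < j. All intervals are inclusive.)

Need some j in [0,1] with ack, and (req ∨ grant) at every k in [0,j-1].
  j=0: ack false.
  j=1: ack holds; (req ∨ grant) holds at every k in [0,0] → satisfied.

Yes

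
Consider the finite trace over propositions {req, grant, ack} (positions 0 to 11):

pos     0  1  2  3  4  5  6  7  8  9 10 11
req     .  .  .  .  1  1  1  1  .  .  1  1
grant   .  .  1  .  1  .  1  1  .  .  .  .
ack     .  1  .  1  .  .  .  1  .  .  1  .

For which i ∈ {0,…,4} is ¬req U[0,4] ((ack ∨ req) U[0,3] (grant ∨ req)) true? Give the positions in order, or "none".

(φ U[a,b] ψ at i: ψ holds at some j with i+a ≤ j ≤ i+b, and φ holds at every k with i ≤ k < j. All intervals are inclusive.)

Evaluate at each i in [0,4]:
  i=0: ✓ (rhs at j=1; lhs holds on [0,0])
  i=1: ✓ (rhs at j=1)
  i=2: ✓ (rhs at j=2)
  i=3: ✓ (rhs at j=3)
  i=4: ✓ (rhs at j=4)

0, 1, 2, 3, 4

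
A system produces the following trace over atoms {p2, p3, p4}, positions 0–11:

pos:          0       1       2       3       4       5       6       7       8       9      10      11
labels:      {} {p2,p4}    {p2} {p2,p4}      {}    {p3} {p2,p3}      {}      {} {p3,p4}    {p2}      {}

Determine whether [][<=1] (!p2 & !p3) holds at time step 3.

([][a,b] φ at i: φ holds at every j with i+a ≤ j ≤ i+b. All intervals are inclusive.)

Check (!p2 & !p3) at every j in [3,4]:
  j=3: false
  j=4: true
Fails at j=3 → formula fails.

No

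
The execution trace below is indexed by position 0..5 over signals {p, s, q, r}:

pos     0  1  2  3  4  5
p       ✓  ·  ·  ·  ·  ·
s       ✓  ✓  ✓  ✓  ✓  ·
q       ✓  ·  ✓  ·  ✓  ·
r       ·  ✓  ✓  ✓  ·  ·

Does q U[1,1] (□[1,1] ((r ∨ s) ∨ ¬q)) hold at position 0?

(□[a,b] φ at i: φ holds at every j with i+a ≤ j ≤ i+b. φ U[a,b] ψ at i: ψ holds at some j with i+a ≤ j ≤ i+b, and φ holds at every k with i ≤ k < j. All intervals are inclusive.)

Need some j in [1,1] with □[1,1] ((r ∨ s) ∨ ¬q), and q at every k in [0,j-1].
  j=1: □[1,1] ((r ∨ s) ∨ ¬q) holds; q holds at every k in [0,0] → satisfied.

True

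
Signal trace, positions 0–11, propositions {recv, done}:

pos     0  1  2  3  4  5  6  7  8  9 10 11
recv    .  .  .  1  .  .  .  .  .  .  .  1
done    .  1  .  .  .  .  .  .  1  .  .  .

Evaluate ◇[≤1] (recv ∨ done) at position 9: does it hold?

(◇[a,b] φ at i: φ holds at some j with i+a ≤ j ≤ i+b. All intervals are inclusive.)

No

Check (recv ∨ done) at each j in [9,10]:
  j=9: false
  j=10: false
No position in the window satisfies it → formula fails.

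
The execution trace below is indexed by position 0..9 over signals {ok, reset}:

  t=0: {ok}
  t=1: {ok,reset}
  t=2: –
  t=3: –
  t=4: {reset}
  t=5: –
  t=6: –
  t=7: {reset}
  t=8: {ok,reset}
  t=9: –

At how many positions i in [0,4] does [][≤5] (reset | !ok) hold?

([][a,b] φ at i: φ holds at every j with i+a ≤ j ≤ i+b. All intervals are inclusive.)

Evaluate at each i in [0,4]:
  i=0: ✗ (fails at j=0)
  i=1: ✓ (all of [1,6])
  i=2: ✓ (all of [2,7])
  i=3: ✓ (all of [3,8])
  i=4: ✓ (all of [4,9])
Positions where it holds: {1, 2, 3, 4} → 4.

4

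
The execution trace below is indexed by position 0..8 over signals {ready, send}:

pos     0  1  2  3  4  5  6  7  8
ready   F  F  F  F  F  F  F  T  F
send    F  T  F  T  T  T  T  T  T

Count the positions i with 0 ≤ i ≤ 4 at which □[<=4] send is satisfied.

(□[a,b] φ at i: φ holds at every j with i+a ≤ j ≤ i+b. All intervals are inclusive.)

2

Evaluate at each i in [0,4]:
  i=0: ✗ (fails at j=0)
  i=1: ✗ (fails at j=2)
  i=2: ✗ (fails at j=2)
  i=3: ✓ (all of [3,7])
  i=4: ✓ (all of [4,8])
Positions where it holds: {3, 4} → 2.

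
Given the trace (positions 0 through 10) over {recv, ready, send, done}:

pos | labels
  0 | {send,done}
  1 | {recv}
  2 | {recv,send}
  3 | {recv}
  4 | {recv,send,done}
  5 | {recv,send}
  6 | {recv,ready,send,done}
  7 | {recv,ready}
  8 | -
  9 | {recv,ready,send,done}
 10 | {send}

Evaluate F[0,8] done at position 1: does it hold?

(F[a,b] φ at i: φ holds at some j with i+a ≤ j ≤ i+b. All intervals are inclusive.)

True

Check done at each j in [1,9]:
  j=1: false
  j=2: false
  j=3: false
  j=4: true
  j=5: false
  j=6: true
  j=7: false
  j=8: false
  j=9: true
Found at j=4 → formula holds.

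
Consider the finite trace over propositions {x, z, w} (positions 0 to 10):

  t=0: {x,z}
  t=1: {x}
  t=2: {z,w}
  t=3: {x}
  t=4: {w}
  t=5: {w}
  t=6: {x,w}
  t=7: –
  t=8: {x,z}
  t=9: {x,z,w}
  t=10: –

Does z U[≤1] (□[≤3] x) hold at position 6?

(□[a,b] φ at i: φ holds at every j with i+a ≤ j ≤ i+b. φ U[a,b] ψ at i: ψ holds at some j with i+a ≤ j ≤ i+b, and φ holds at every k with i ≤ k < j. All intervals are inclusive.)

False

Need some j in [6,7] with □[≤3] x, and z at every k in [6,j-1].
  j=6: □[≤3] x — fails at 7.
  j=7: □[≤3] x — fails at 7.
No j in the window works → until fails.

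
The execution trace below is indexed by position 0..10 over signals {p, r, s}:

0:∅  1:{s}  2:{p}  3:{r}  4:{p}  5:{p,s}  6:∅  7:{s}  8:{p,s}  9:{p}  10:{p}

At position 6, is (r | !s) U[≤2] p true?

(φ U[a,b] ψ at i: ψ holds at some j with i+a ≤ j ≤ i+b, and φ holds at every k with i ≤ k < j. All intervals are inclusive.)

Need some j in [6,8] with p, and (r | !s) at every k in [6,j-1].
  j=6: p false.
  j=7: p false.
  j=8: p holds, but (r | !s) fails at k=7 → not this j.
No j in the window works → until fails.

No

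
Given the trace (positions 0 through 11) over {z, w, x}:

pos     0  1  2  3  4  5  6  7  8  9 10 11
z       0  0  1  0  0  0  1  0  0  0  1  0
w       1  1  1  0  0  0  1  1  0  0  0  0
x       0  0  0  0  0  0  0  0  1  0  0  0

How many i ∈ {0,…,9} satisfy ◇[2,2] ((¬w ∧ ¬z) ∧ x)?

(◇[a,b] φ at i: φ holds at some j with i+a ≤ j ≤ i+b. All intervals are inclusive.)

1

Evaluate at each i in [0,9]:
  i=0: ✗ (none in [2,2])
  i=1: ✗ (none in [3,3])
  i=2: ✗ (none in [4,4])
  i=3: ✗ (none in [5,5])
  i=4: ✗ (none in [6,6])
  i=5: ✗ (none in [7,7])
  i=6: ✓ (witness j=8)
  i=7: ✗ (none in [9,9])
  i=8: ✗ (none in [10,10])
  i=9: ✗ (none in [11,11])
Positions where it holds: {6} → 1.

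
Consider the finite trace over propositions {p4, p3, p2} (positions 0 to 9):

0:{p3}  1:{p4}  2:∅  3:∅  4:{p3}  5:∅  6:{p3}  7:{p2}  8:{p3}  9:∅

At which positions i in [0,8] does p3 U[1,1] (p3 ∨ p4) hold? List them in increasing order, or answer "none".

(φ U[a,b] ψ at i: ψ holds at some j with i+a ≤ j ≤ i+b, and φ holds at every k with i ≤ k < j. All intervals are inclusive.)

0

Evaluate at each i in [0,8]:
  i=0: ✓ (rhs at j=1; lhs holds on [0,0])
  i=1: ✗ (no rhs in [2,2])
  i=2: ✗ (no rhs in [3,3])
  i=3: ✗ (lhs fails at k=3 before rhs at j=4)
  i=4: ✗ (no rhs in [5,5])
  i=5: ✗ (lhs fails at k=5 before rhs at j=6)
  i=6: ✗ (no rhs in [7,7])
  i=7: ✗ (lhs fails at k=7 before rhs at j=8)
  i=8: ✗ (no rhs in [9,9])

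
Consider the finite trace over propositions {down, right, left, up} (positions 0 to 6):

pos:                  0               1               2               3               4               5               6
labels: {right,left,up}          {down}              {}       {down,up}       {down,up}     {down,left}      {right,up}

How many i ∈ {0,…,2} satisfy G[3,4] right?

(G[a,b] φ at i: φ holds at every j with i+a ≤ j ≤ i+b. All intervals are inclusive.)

Evaluate at each i in [0,2]:
  i=0: ✗ (fails at j=3)
  i=1: ✗ (fails at j=4)
  i=2: ✗ (fails at j=5)
Positions where it holds: {} → 0.

0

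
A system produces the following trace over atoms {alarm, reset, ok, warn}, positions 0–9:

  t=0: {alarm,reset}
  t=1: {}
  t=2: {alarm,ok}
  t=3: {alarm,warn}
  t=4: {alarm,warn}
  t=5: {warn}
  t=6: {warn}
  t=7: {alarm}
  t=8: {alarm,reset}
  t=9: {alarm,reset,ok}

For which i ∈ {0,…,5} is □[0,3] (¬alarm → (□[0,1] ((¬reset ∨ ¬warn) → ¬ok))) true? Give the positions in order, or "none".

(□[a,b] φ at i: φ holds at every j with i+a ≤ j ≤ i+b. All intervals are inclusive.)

2, 3, 4, 5

Evaluate at each i in [0,5]:
  i=0: ✗ (fails at j=1)
  i=1: ✗ (fails at j=1)
  i=2: ✓ (all of [2,5])
  i=3: ✓ (all of [3,6])
  i=4: ✓ (all of [4,7])
  i=5: ✓ (all of [5,8])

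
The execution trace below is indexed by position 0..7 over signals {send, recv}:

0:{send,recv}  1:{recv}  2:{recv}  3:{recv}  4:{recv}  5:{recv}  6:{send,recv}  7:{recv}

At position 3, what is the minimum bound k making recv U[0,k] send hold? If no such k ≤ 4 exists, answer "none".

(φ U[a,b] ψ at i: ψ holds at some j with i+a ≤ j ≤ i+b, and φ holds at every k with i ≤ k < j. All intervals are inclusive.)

3

Need earliest j ≥ 3 with send, and recv at every k in [3,j-1].
  j=3: rhs fails.
  j=4: rhs fails.
  j=5: rhs fails.
  j=6: rhs holds; lhs holds on [3,5]. k = 3.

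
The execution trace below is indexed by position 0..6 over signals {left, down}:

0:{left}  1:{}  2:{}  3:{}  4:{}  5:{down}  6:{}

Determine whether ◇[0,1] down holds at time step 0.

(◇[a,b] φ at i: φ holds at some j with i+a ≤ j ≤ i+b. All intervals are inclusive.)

Check down at each j in [0,1]:
  j=0: false
  j=1: false
No position in the window satisfies it → formula fails.

No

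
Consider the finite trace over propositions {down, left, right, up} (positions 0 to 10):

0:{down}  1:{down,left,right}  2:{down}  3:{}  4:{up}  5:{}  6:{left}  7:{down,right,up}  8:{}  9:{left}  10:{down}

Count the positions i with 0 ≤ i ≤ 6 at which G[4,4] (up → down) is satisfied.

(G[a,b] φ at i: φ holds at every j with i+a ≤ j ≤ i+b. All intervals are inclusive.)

Evaluate at each i in [0,6]:
  i=0: ✗ (fails at j=4)
  i=1: ✓ (all of [5,5])
  i=2: ✓ (all of [6,6])
  i=3: ✓ (all of [7,7])
  i=4: ✓ (all of [8,8])
  i=5: ✓ (all of [9,9])
  i=6: ✓ (all of [10,10])
Positions where it holds: {1, 2, 3, 4, 5, 6} → 6.

6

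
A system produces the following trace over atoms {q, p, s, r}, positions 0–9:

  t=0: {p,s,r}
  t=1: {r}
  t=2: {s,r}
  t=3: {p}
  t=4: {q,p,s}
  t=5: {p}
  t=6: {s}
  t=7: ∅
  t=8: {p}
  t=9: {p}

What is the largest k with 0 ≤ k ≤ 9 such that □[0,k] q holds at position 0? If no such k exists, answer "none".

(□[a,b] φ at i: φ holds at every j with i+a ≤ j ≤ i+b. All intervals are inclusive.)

none

q must hold from j=0 onward; find where it first fails.
  j=0: fails → no k works.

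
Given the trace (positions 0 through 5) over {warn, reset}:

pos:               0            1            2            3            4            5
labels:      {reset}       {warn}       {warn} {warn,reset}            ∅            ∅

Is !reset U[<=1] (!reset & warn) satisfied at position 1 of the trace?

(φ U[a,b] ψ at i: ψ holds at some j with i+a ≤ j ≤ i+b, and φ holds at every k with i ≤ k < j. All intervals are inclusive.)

Holds

Need some j in [1,2] with (!reset & warn), and !reset at every k in [1,j-1].
  j=1: (!reset & warn) holds; no prefix to check → satisfied.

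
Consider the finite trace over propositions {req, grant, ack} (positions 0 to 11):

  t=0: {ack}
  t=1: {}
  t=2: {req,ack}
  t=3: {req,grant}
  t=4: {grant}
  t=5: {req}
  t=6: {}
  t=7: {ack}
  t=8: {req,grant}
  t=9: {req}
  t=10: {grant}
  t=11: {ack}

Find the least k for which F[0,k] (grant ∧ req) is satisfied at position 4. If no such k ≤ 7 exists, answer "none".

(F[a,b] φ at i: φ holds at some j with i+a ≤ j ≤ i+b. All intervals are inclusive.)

Scan j = 4,5,… for (grant ∧ req):
  j=4: fails
  j=5: fails
  j=6: fails
  j=7: fails
  j=8: holds
First hit at j=8, so smallest k = 8-4 = 4.

4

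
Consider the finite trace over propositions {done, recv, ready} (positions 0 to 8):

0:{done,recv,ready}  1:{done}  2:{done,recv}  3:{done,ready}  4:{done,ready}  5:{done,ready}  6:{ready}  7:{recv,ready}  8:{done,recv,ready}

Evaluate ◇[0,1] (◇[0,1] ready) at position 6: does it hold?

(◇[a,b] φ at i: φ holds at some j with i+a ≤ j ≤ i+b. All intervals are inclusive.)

Check ◇[0,1] ready at each j in [6,7]:
  j=6: holds (witness at 6)
  j=7: holds (witness at 7)
Found at j=6 → formula holds.

Holds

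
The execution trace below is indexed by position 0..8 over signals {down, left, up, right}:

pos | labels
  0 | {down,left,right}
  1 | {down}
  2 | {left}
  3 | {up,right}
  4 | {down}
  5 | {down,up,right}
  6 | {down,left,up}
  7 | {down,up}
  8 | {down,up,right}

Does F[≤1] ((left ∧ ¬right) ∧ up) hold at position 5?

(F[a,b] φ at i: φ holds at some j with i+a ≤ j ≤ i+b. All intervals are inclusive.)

Check ((left ∧ ¬right) ∧ up) at each j in [5,6]:
  j=5: false
  j=6: true
Found at j=6 → formula holds.

Holds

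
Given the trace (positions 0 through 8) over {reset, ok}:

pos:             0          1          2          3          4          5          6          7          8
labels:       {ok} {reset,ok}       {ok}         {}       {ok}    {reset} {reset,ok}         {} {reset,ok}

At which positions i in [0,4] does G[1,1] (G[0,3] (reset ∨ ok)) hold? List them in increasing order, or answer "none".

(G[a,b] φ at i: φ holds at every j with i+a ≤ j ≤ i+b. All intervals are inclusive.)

none

Evaluate at each i in [0,4]:
  i=0: ✗ (fails at j=1)
  i=1: ✗ (fails at j=2)
  i=2: ✗ (fails at j=3)
  i=3: ✗ (fails at j=4)
  i=4: ✗ (fails at j=5)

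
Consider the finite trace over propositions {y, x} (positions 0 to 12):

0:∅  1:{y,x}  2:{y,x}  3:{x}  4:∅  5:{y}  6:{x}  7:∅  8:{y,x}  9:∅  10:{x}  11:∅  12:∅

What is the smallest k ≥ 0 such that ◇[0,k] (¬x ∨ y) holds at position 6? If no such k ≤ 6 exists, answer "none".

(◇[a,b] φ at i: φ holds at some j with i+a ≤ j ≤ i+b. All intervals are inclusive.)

Scan j = 6,7,… for (¬x ∨ y):
  j=6: fails
  j=7: holds
First hit at j=7, so smallest k = 7-6 = 1.

1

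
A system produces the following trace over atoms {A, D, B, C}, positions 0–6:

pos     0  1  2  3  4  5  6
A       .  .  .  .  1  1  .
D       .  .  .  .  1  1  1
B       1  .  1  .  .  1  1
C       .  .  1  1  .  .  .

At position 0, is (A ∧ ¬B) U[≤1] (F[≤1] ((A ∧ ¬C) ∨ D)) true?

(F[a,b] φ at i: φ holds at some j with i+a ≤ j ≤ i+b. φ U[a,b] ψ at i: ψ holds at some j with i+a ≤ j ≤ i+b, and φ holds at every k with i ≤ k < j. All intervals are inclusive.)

Need some j in [0,1] with F[≤1] ((A ∧ ¬C) ∨ D), and (A ∧ ¬B) at every k in [0,j-1].
  j=0: F[≤1] ((A ∧ ¬C) ∨ D) — fails (none in [0,1]).
  j=1: F[≤1] ((A ∧ ¬C) ∨ D) — fails (none in [1,2]).
No j in the window works → until fails.

No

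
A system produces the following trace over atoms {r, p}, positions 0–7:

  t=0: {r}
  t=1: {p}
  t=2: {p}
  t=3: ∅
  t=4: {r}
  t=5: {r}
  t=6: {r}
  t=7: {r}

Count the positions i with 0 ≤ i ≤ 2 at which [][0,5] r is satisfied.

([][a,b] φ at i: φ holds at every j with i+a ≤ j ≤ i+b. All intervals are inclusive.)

0

Evaluate at each i in [0,2]:
  i=0: ✗ (fails at j=1)
  i=1: ✗ (fails at j=1)
  i=2: ✗ (fails at j=2)
Positions where it holds: {} → 0.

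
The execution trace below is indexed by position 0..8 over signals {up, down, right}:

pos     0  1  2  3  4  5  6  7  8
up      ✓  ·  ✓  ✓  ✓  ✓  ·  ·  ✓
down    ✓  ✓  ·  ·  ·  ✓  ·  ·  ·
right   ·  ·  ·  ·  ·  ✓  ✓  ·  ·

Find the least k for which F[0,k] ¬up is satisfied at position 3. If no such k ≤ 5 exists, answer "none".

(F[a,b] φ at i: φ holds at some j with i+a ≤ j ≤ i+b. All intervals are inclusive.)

3

Scan j = 3,4,… for ¬up:
  j=3: fails
  j=4: fails
  j=5: fails
  j=6: holds
First hit at j=6, so smallest k = 6-3 = 3.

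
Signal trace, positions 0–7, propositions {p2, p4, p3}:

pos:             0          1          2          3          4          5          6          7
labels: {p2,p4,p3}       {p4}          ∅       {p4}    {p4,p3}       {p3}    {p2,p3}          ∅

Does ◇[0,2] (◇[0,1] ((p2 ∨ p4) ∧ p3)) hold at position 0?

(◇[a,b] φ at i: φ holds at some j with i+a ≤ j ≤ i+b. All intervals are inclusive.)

True

Check ◇[0,1] ((p2 ∨ p4) ∧ p3) at each j in [0,2]:
  j=0: holds (witness at 0)
  j=1: fails (none in [1,2])
  j=2: fails (none in [2,3])
Found at j=0 → formula holds.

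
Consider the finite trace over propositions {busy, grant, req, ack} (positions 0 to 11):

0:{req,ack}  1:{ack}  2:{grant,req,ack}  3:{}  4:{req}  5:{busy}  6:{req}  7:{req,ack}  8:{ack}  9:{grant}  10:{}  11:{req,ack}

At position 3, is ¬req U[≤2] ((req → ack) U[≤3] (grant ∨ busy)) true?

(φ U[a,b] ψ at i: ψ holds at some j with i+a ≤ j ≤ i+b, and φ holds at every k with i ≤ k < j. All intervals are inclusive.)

Need some j in [3,5] with ((req → ack) U[≤3] (grant ∨ busy)), and ¬req at every k in [3,j-1].
  j=3: ((req → ack) U[≤3] (grant ∨ busy)) — fails.
  j=4: ((req → ack) U[≤3] (grant ∨ busy)) — fails.
  j=5: ((req → ack) U[≤3] (grant ∨ busy)) holds, but ¬req fails at k=4 → not this j.
No j in the window works → until fails.

Does not hold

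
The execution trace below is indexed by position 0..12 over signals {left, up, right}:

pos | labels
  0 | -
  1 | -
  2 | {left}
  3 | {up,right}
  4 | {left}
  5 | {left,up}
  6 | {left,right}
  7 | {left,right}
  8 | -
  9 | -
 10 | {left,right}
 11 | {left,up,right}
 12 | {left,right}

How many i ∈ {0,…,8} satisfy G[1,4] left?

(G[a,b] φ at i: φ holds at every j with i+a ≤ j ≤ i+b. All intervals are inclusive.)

Evaluate at each i in [0,8]:
  i=0: ✗ (fails at j=1)
  i=1: ✗ (fails at j=3)
  i=2: ✗ (fails at j=3)
  i=3: ✓ (all of [4,7])
  i=4: ✗ (fails at j=8)
  i=5: ✗ (fails at j=8)
  i=6: ✗ (fails at j=8)
  i=7: ✗ (fails at j=8)
  i=8: ✗ (fails at j=9)
Positions where it holds: {3} → 1.

1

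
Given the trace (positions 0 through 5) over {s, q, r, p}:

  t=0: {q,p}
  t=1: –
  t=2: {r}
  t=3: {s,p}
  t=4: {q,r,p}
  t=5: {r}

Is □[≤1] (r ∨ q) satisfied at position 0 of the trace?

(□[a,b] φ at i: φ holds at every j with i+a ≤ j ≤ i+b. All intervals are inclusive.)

Check (r ∨ q) at every j in [0,1]:
  j=0: true
  j=1: false
Fails at j=1 → formula fails.

No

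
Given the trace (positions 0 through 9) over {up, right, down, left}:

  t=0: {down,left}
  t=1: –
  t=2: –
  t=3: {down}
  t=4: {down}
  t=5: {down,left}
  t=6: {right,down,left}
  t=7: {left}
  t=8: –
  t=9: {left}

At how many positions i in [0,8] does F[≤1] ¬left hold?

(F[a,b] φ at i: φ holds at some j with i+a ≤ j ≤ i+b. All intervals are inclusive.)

Evaluate at each i in [0,8]:
  i=0: ✓ (witness j=1)
  i=1: ✓ (witness j=1)
  i=2: ✓ (witness j=2)
  i=3: ✓ (witness j=3)
  i=4: ✓ (witness j=4)
  i=5: ✗ (none in [5,6])
  i=6: ✗ (none in [6,7])
  i=7: ✓ (witness j=8)
  i=8: ✓ (witness j=8)
Positions where it holds: {0, 1, 2, 3, 4, 7, 8} → 7.

7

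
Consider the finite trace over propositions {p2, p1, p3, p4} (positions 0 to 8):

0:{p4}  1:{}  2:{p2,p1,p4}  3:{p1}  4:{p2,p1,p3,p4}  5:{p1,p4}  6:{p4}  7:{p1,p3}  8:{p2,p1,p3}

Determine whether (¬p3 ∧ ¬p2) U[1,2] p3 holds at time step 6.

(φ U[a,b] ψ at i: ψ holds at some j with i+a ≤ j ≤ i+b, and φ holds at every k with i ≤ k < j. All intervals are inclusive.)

Need some j in [7,8] with p3, and (¬p3 ∧ ¬p2) at every k in [6,j-1].
  j=7: p3 holds; (¬p3 ∧ ¬p2) holds at every k in [6,6] → satisfied.

True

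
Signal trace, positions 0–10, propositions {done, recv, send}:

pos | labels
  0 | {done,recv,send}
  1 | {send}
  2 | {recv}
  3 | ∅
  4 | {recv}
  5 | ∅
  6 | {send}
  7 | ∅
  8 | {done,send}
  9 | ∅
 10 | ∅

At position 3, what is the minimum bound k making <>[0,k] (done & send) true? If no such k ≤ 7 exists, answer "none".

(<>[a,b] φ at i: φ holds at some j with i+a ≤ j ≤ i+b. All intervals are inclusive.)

5

Scan j = 3,4,… for (done & send):
  j=3: fails
  j=4: fails
  j=5: fails
  j=6: fails
  j=7: fails
  j=8: holds
First hit at j=8, so smallest k = 8-3 = 5.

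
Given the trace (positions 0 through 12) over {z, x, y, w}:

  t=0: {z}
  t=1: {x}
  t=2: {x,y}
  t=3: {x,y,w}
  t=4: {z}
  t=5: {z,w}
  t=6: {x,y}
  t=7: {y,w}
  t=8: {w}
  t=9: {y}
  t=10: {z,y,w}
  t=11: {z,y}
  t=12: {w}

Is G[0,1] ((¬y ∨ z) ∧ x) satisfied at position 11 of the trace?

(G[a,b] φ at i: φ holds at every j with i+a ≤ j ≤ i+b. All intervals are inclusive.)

Check ((¬y ∨ z) ∧ x) at every j in [11,12]:
  j=11: false
  j=12: false
Fails at j=11 → formula fails.

False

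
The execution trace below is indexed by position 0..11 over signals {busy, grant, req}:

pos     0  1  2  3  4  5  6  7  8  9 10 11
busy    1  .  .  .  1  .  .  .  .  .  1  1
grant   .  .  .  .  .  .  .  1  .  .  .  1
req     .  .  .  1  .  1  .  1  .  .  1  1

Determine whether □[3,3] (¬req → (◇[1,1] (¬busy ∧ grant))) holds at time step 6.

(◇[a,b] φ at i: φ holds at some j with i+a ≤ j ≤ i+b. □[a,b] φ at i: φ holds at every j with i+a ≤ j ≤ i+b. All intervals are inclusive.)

Check (¬req → (◇[1,1] (¬busy ∧ grant))) at every j in [9,9]:
  j=9: antecedent true; consequent fails (none in [10,10]) → ✗
Fails at j=9 → formula fails.

Does not hold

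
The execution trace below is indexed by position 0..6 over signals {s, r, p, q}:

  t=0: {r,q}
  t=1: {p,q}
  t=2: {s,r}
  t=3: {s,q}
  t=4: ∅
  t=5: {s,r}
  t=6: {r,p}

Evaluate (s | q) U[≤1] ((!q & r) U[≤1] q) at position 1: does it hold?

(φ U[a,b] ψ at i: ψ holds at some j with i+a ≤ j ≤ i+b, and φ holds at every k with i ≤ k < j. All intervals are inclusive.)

Holds

Need some j in [1,2] with ((!q & r) U[≤1] q), and (s | q) at every k in [1,j-1].
  j=1: ((!q & r) U[≤1] q) holds; no prefix to check → satisfied.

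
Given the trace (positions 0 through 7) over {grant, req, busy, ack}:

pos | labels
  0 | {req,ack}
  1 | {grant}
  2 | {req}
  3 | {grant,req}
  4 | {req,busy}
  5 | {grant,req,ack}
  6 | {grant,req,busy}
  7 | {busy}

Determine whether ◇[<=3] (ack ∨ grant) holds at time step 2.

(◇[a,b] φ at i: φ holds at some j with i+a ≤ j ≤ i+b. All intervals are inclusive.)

Check (ack ∨ grant) at each j in [2,5]:
  j=2: false
  j=3: true
  j=4: false
  j=5: true
Found at j=3 → formula holds.

Holds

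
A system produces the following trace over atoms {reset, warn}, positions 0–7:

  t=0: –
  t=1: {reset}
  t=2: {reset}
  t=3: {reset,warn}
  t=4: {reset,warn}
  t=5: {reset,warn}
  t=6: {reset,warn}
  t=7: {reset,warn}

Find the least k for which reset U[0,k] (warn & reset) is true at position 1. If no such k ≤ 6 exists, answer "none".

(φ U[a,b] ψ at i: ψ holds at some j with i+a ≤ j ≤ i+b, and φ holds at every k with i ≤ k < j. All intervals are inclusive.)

Need earliest j ≥ 1 with (warn & reset), and reset at every k in [1,j-1].
  j=1: rhs fails.
  j=2: rhs fails.
  j=3: rhs holds; lhs holds on [1,2]. k = 2.

2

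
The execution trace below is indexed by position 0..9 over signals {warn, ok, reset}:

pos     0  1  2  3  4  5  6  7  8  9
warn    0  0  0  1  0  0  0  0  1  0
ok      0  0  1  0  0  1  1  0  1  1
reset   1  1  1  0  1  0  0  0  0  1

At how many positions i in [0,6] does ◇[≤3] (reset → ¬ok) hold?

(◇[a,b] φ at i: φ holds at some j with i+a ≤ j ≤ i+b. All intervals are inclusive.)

Evaluate at each i in [0,6]:
  i=0: ✓ (witness j=0)
  i=1: ✓ (witness j=1)
  i=2: ✓ (witness j=3)
  i=3: ✓ (witness j=3)
  i=4: ✓ (witness j=4)
  i=5: ✓ (witness j=5)
  i=6: ✓ (witness j=6)
Positions where it holds: {0, 1, 2, 3, 4, 5, 6} → 7.

7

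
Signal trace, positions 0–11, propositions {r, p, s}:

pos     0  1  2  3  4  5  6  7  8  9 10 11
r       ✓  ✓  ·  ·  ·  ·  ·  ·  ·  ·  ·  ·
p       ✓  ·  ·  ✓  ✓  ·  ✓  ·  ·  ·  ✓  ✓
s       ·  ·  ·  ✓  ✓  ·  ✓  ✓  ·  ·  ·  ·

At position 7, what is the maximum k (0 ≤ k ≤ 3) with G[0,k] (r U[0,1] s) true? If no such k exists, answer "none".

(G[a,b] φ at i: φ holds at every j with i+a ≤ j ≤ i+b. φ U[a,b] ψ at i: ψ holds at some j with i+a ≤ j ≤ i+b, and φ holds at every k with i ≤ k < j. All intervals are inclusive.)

(r U[0,1] s) must hold from j=7 onward; find where it first fails.
  j=7: holds
  j=8: fails
Holds on [7,7], so largest k = 0.

0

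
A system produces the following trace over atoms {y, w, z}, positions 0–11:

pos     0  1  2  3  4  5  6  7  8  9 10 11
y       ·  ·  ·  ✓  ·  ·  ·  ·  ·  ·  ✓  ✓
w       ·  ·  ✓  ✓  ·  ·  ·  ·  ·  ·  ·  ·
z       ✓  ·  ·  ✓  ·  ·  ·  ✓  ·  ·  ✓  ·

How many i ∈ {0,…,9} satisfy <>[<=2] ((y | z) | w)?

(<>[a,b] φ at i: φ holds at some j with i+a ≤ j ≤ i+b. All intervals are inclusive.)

9

Evaluate at each i in [0,9]:
  i=0: ✓ (witness j=0)
  i=1: ✓ (witness j=2)
  i=2: ✓ (witness j=2)
  i=3: ✓ (witness j=3)
  i=4: ✗ (none in [4,6])
  i=5: ✓ (witness j=7)
  i=6: ✓ (witness j=7)
  i=7: ✓ (witness j=7)
  i=8: ✓ (witness j=10)
  i=9: ✓ (witness j=10)
Positions where it holds: {0, 1, 2, 3, 5, 6, 7, 8, 9} → 9.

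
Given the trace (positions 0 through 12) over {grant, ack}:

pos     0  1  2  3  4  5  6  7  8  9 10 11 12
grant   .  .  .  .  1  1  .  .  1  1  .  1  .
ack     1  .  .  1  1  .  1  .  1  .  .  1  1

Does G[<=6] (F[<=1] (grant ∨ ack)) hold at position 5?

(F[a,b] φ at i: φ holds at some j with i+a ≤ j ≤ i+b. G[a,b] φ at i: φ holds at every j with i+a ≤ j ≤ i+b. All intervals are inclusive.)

Check F[<=1] (grant ∨ ack) at every j in [5,11]:
  j=5: holds (witness at 5)
  j=6: holds (witness at 6)
  j=7: holds (witness at 8)
  j=8: holds (witness at 8)
  j=9: holds (witness at 9)
  j=10: holds (witness at 11)
  j=11: holds (witness at 11)
All positions satisfy it → formula holds.

True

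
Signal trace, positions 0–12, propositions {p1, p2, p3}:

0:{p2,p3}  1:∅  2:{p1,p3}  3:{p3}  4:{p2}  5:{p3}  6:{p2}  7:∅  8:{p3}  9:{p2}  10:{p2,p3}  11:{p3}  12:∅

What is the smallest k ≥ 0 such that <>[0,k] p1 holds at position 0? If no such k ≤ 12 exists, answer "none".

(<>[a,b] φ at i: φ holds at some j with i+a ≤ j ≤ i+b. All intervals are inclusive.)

Scan j = 0,1,… for p1:
  j=0: fails
  j=1: fails
  j=2: holds
First hit at j=2, so smallest k = 2-0 = 2.

2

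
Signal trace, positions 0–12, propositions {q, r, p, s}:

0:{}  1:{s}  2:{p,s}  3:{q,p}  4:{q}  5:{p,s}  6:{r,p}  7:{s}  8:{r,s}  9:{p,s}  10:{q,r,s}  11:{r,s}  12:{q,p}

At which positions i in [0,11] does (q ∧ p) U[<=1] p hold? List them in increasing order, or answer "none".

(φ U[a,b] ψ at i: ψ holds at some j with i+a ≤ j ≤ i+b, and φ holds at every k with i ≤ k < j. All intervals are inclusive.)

Evaluate at each i in [0,11]:
  i=0: ✗ (no rhs in [0,1])
  i=1: ✗ (lhs fails at k=1 before rhs at j=2)
  i=2: ✓ (rhs at j=2)
  i=3: ✓ (rhs at j=3)
  i=4: ✗ (lhs fails at k=4 before rhs at j=5)
  i=5: ✓ (rhs at j=5)
  i=6: ✓ (rhs at j=6)
  i=7: ✗ (no rhs in [7,8])
  i=8: ✗ (lhs fails at k=8 before rhs at j=9)
  i=9: ✓ (rhs at j=9)
  i=10: ✗ (no rhs in [10,11])
  i=11: ✗ (lhs fails at k=11 before rhs at j=12)

2, 3, 5, 6, 9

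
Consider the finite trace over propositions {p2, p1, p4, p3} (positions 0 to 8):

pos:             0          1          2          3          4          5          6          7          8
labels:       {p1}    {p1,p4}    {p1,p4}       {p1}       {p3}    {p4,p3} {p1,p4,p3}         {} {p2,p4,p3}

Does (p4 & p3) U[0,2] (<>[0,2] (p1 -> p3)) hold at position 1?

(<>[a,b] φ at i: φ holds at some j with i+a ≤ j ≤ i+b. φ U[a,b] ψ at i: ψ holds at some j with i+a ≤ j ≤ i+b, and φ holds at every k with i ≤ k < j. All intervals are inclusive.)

False

Need some j in [1,3] with <>[0,2] (p1 -> p3), and (p4 & p3) at every k in [1,j-1].
  j=1: <>[0,2] (p1 -> p3) — fails (none in [1,3]).
  j=2: <>[0,2] (p1 -> p3) holds, but (p4 & p3) fails at k=1 → not this j.
  j=3: <>[0,2] (p1 -> p3) holds, but (p4 & p3) fails at k=1 → not this j.
No j in the window works → until fails.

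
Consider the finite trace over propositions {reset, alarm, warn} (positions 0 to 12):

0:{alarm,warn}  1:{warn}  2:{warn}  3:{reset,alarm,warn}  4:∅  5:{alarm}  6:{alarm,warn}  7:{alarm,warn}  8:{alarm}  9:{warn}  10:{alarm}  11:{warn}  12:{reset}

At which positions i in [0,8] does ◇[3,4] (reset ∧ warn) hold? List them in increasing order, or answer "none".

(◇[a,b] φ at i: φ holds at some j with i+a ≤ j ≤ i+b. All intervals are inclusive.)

0

Evaluate at each i in [0,8]:
  i=0: ✓ (witness j=3)
  i=1: ✗ (none in [4,5])
  i=2: ✗ (none in [5,6])
  i=3: ✗ (none in [6,7])
  i=4: ✗ (none in [7,8])
  i=5: ✗ (none in [8,9])
  i=6: ✗ (none in [9,10])
  i=7: ✗ (none in [10,11])
  i=8: ✗ (none in [11,12])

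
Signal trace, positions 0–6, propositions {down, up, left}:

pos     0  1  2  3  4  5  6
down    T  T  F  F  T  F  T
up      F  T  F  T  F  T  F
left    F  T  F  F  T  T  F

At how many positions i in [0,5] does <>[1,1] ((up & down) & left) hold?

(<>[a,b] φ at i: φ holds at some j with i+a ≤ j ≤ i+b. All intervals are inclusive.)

Evaluate at each i in [0,5]:
  i=0: ✓ (witness j=1)
  i=1: ✗ (none in [2,2])
  i=2: ✗ (none in [3,3])
  i=3: ✗ (none in [4,4])
  i=4: ✗ (none in [5,5])
  i=5: ✗ (none in [6,6])
Positions where it holds: {0} → 1.

1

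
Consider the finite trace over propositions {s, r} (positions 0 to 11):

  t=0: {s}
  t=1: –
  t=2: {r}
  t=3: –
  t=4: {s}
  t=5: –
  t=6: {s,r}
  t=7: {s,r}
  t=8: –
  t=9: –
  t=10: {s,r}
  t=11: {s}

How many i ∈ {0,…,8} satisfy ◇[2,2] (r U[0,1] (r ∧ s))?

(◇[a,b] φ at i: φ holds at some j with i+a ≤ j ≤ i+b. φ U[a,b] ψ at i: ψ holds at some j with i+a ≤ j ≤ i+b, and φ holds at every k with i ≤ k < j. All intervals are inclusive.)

3

Evaluate at each i in [0,8]:
  i=0: ✗ (none in [2,2])
  i=1: ✗ (none in [3,3])
  i=2: ✗ (none in [4,4])
  i=3: ✗ (none in [5,5])
  i=4: ✓ (witness j=6)
  i=5: ✓ (witness j=7)
  i=6: ✗ (none in [8,8])
  i=7: ✗ (none in [9,9])
  i=8: ✓ (witness j=10)
Positions where it holds: {4, 5, 8} → 3.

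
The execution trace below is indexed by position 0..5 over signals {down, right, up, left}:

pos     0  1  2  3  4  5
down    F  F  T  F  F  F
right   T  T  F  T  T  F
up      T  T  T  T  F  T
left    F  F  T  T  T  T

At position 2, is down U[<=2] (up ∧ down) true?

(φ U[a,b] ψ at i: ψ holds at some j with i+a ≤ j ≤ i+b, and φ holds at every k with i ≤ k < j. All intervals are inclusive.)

Need some j in [2,4] with (up ∧ down), and down at every k in [2,j-1].
  j=2: (up ∧ down) holds; no prefix to check → satisfied.

Yes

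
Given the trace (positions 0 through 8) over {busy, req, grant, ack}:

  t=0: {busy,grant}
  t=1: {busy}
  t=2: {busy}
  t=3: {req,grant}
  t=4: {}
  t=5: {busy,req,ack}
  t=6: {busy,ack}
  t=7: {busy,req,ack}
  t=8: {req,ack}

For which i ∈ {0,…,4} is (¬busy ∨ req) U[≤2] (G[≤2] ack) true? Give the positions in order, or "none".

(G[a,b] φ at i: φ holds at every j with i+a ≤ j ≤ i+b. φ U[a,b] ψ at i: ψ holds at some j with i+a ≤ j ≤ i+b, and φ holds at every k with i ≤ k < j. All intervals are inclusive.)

3, 4

Evaluate at each i in [0,4]:
  i=0: ✗ (no rhs in [0,2])
  i=1: ✗ (no rhs in [1,3])
  i=2: ✗ (no rhs in [2,4])
  i=3: ✓ (rhs at j=5; lhs holds on [3,4])
  i=4: ✓ (rhs at j=5; lhs holds on [4,4])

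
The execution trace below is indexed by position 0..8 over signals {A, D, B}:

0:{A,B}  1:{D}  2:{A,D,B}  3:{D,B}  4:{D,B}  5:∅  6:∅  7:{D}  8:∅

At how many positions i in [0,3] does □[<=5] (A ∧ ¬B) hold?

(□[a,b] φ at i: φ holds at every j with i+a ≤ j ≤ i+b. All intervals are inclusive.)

0

Evaluate at each i in [0,3]:
  i=0: ✗ (fails at j=0)
  i=1: ✗ (fails at j=1)
  i=2: ✗ (fails at j=2)
  i=3: ✗ (fails at j=3)
Positions where it holds: {} → 0.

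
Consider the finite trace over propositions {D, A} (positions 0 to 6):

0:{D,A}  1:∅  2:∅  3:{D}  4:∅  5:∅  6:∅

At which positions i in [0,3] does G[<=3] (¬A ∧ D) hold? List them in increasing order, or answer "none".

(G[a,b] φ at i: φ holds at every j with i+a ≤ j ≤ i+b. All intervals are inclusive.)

Evaluate at each i in [0,3]:
  i=0: ✗ (fails at j=0)
  i=1: ✗ (fails at j=1)
  i=2: ✗ (fails at j=2)
  i=3: ✗ (fails at j=4)

none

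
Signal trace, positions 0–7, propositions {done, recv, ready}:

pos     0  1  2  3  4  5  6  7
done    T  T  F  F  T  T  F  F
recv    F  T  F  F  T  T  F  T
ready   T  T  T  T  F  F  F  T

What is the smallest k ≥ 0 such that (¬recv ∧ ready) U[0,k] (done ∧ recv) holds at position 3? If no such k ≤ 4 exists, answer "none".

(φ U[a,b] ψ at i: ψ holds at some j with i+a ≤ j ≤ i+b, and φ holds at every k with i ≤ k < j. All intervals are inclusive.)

1

Need earliest j ≥ 3 with (done ∧ recv), and (¬recv ∧ ready) at every k in [3,j-1].
  j=3: rhs fails.
  j=4: rhs holds; lhs holds on [3,3]. k = 1.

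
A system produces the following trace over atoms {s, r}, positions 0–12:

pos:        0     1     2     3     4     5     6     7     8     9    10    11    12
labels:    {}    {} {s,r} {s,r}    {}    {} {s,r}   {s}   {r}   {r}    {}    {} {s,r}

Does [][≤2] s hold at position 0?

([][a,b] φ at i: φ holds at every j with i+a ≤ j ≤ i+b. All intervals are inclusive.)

False

Check s at every j in [0,2]:
  j=0: false
  j=1: false
  j=2: true
Fails at j=0 → formula fails.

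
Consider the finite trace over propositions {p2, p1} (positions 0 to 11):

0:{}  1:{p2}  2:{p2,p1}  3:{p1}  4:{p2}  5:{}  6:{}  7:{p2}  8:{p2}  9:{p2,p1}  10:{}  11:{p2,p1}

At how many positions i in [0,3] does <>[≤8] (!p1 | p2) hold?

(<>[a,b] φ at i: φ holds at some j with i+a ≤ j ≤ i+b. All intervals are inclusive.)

Evaluate at each i in [0,3]:
  i=0: ✓ (witness j=0)
  i=1: ✓ (witness j=1)
  i=2: ✓ (witness j=2)
  i=3: ✓ (witness j=4)
Positions where it holds: {0, 1, 2, 3} → 4.

4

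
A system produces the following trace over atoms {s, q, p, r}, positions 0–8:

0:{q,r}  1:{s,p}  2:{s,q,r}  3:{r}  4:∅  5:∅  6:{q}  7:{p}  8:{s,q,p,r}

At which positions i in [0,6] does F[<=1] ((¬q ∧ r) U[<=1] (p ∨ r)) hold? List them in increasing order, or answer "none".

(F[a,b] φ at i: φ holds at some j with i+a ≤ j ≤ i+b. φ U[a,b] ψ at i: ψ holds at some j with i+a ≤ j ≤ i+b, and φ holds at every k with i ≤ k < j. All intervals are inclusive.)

Evaluate at each i in [0,6]:
  i=0: ✓ (witness j=0)
  i=1: ✓ (witness j=1)
  i=2: ✓ (witness j=2)
  i=3: ✓ (witness j=3)
  i=4: ✗ (none in [4,5])
  i=5: ✗ (none in [5,6])
  i=6: ✓ (witness j=7)

0, 1, 2, 3, 6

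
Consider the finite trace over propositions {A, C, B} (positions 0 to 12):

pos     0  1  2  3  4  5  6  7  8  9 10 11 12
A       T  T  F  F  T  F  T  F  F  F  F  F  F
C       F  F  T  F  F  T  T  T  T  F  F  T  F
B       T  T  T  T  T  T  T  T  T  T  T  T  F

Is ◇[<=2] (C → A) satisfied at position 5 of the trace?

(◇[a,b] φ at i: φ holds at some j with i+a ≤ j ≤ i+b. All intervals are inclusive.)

Holds

Check (C → A) at each j in [5,7]:
  j=5: false
  j=6: true
  j=7: false
Found at j=6 → formula holds.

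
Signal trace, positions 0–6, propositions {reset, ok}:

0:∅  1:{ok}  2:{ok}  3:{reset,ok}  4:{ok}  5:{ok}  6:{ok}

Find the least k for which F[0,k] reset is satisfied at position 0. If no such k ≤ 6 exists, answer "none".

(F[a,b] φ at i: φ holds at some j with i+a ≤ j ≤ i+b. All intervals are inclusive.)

Scan j = 0,1,… for reset:
  j=0: fails
  j=1: fails
  j=2: fails
  j=3: holds
First hit at j=3, so smallest k = 3-0 = 3.

3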